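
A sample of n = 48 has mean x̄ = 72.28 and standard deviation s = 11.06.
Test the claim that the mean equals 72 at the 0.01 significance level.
One-sample t-test:
H₀: μ = 72
H₁: μ ≠ 72
df = n - 1 = 47
t = (x̄ - μ₀) / (s/√n) = (72.28 - 72) / (11.06/√48) = 0.175
p-value = 0.8615

Since p-value > α = 0.01, we fail to reject H₀.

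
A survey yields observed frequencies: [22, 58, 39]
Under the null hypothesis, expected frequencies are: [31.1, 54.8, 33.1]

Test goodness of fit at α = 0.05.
Chi-square goodness of fit test:
H₀: observed counts match expected distribution
H₁: observed counts differ from expected distribution
df = k - 1 = 2
χ² = Σ(O - E)²/E
   = (22 - 31.1)²/31.1 + (58 - 54.8)²/54.8 + (39 - 33.1)²/33.1
   = 2.663 + 0.187 + 1.052
   = 3.90
p-value = 0.1422

Since p-value > α = 0.05, we fail to reject H₀.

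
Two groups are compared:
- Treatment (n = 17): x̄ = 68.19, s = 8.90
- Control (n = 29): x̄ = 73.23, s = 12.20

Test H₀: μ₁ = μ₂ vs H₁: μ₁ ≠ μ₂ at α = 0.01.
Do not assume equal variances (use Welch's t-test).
Welch's two-sample t-test:
H₀: μ₁ = μ₂
H₁: μ₁ ≠ μ₂
s₁²/n₁ = 8.90²/17 = 4.6594,  s₂²/n₂ = 12.20²/29 = 5.1324
SE = √(s₁²/n₁ + s₂²/n₂) = √(4.6594 + 5.1324) = 3.1292
df (Welch-Satterthwaite) = (s₁²/n₁ + s₂²/n₂)² / [(s₁²/n₁)²/(n₁-1) + (s₂²/n₂)²/(n₂-1)] ≈ 41.73
t = (x̄₁ - x̄₂) / SE = (68.19 - 73.23) / 3.1292 = -5.04 / 3.1292 = -1.611
p-value = 0.1148

Since p-value > α = 0.01, we fail to reject H₀.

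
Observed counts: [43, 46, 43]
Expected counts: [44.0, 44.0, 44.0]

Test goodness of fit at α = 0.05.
Chi-square goodness of fit test:
H₀: observed counts match expected distribution
H₁: observed counts differ from expected distribution
df = k - 1 = 2
χ² = Σ(O - E)²/E
   = (43 - 44.0)²/44.0 + (46 - 44.0)²/44.0 + (43 - 44.0)²/44.0
   = 0.023 + 0.091 + 0.023
   = 0.14
p-value = 0.9341

Since p-value > α = 0.05, we fail to reject H₀.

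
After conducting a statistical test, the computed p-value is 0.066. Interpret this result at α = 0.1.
Since p = 0.066 < α = 0.1, reject H₀.
There is sufficient evidence to reject the null hypothesis; the result is statistically significant at the 0.1 level.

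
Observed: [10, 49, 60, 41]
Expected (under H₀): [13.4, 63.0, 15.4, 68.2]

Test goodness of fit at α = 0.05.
Chi-square goodness of fit test:
H₀: observed counts match expected distribution
H₁: observed counts differ from expected distribution
df = k - 1 = 3
χ² = Σ(O - E)²/E
   = (10 - 13.4)²/13.4 + (49 - 63.0)²/63.0 + (60 - 15.4)²/15.4 + (41 - 68.2)²/68.2
   = 0.863 + 3.111 + 129.166 + 10.848
   = 143.99
p-value < 0.0001

Since p-value < α = 0.05, we reject H₀.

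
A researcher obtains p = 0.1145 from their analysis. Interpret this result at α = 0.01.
Since p = 0.1145 > α = 0.01, fail to reject H₀.
There is insufficient evidence to reject the null hypothesis; the result is not statistically significant at the 0.01 level.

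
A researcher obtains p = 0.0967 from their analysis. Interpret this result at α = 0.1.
Since p = 0.0967 < α = 0.1, reject H₀.
There is sufficient evidence to reject the null hypothesis; the result is statistically significant at the 0.1 level.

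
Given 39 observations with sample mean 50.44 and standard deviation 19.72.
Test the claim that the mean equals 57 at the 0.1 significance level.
One-sample t-test:
H₀: μ = 57
H₁: μ ≠ 57
df = n - 1 = 38
t = (x̄ - μ₀) / (s/√n) = (50.44 - 57) / (19.72/√39) = -2.077
p-value = 0.0446

Since p-value < α = 0.1, we reject H₀.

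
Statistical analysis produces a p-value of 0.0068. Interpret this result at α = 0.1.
Since p = 0.0068 < α = 0.1, reject H₀.
There is sufficient evidence to reject the null hypothesis; the result is statistically significant at the 0.1 level.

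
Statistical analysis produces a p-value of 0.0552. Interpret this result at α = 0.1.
Since p = 0.0552 < α = 0.1, reject H₀.
There is sufficient evidence to reject the null hypothesis; the result is statistically significant at the 0.1 level.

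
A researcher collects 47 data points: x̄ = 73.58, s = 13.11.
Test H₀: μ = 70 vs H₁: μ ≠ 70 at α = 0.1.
One-sample t-test:
H₀: μ = 70
H₁: μ ≠ 70
df = n - 1 = 46
t = (x̄ - μ₀) / (s/√n) = (73.58 - 70) / (13.11/√47) = 1.872
p-value = 0.0676

Since p-value < α = 0.1, we reject H₀.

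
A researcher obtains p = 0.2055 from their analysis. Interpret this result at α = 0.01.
Since p = 0.2055 > α = 0.01, fail to reject H₀.
There is insufficient evidence to reject the null hypothesis; the result is not statistically significant at the 0.01 level.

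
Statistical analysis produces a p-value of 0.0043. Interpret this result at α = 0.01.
Since p = 0.0043 < α = 0.01, reject H₀.
There is sufficient evidence to reject the null hypothesis; the result is statistically significant at the 0.01 level.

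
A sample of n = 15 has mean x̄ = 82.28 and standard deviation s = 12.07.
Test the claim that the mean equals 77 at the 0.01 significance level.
One-sample t-test:
H₀: μ = 77
H₁: μ ≠ 77
df = n - 1 = 14
t = (x̄ - μ₀) / (s/√n) = (82.28 - 77) / (12.07/√15) = 1.694
p-value = 0.1123

Since p-value > α = 0.01, we fail to reject H₀.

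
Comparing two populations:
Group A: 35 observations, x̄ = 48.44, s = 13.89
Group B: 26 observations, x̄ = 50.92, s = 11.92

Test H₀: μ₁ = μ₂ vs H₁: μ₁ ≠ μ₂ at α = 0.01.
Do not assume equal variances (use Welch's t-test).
Welch's two-sample t-test:
H₀: μ₁ = μ₂
H₁: μ₁ ≠ μ₂
s₁²/n₁ = 13.89²/35 = 5.5123,  s₂²/n₂ = 11.92²/26 = 5.4649
SE = √(s₁²/n₁ + s₂²/n₂) = √(5.5123 + 5.4649) = 3.3132
df (Welch-Satterthwaite) = (s₁²/n₁ + s₂²/n₂)² / [(s₁²/n₁)²/(n₁-1) + (s₂²/n₂)²/(n₂-1)] ≈ 57.70
t = (x̄₁ - x̄₂) / SE = (48.44 - 50.92) / 3.3132 = -2.48 / 3.3132 = -0.749
p-value = 0.4572

Since p-value > α = 0.01, we fail to reject H₀.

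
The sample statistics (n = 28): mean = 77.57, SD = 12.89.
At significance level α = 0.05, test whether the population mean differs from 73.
One-sample t-test:
H₀: μ = 73
H₁: μ ≠ 73
df = n - 1 = 27
t = (x̄ - μ₀) / (s/√n) = (77.57 - 73) / (12.89/√28) = 1.876
p-value = 0.0715

Since p-value > α = 0.05, we fail to reject H₀.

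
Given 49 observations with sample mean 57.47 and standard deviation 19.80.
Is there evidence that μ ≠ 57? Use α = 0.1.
One-sample t-test:
H₀: μ = 57
H₁: μ ≠ 57
df = n - 1 = 48
t = (x̄ - μ₀) / (s/√n) = (57.47 - 57) / (19.80/√49) = 0.166
p-value = 0.8687

Since p-value > α = 0.1, we fail to reject H₀.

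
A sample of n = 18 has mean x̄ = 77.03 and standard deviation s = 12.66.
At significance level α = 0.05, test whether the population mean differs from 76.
One-sample t-test:
H₀: μ = 76
H₁: μ ≠ 76
df = n - 1 = 17
t = (x̄ - μ₀) / (s/√n) = (77.03 - 76) / (12.66/√18) = 0.345
p-value = 0.7342

Since p-value > α = 0.05, we fail to reject H₀.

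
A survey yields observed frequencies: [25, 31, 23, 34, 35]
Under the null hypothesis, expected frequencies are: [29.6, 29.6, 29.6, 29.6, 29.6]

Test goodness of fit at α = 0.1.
Chi-square goodness of fit test:
H₀: observed counts match expected distribution
H₁: observed counts differ from expected distribution
df = k - 1 = 4
χ² = Σ(O - E)²/E
   = (25 - 29.6)²/29.6 + (31 - 29.6)²/29.6 + (23 - 29.6)²/29.6 + (34 - 29.6)²/29.6 + (35 - 29.6)²/29.6
   = 0.715 + 0.066 + 1.472 + 0.654 + 0.985
   = 3.89
p-value = 0.4208

Since p-value > α = 0.1, we fail to reject H₀.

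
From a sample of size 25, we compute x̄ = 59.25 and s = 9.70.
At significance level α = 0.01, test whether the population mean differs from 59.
One-sample t-test:
H₀: μ = 59
H₁: μ ≠ 59
df = n - 1 = 24
t = (x̄ - μ₀) / (s/√n) = (59.25 - 59) / (9.70/√25) = 0.129
p-value = 0.8985

Since p-value > α = 0.01, we fail to reject H₀.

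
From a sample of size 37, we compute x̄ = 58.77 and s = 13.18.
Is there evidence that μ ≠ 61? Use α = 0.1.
One-sample t-test:
H₀: μ = 61
H₁: μ ≠ 61
df = n - 1 = 36
t = (x̄ - μ₀) / (s/√n) = (58.77 - 61) / (13.18/√37) = -1.029
p-value = 0.3103

Since p-value > α = 0.1, we fail to reject H₀.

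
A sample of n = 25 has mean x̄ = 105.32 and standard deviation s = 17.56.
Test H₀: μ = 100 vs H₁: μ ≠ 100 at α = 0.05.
One-sample t-test:
H₀: μ = 100
H₁: μ ≠ 100
df = n - 1 = 24
t = (x̄ - μ₀) / (s/√n) = (105.32 - 100) / (17.56/√25) = 1.515
p-value = 0.1429

Since p-value > α = 0.05, we fail to reject H₀.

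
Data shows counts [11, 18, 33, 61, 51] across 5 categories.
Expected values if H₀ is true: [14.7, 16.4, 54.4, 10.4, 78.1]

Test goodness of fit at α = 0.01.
Chi-square goodness of fit test:
H₀: observed counts match expected distribution
H₁: observed counts differ from expected distribution
df = k - 1 = 4
χ² = Σ(O - E)²/E
   = (11 - 14.7)²/14.7 + (18 - 16.4)²/16.4 + (33 - 54.4)²/54.4 + (61 - 10.4)²/10.4 + (51 - 78.1)²/78.1
   = 0.931 + 0.156 + 8.418 + 246.188 + 9.403
   = 265.10
p-value < 0.0001

Since p-value < α = 0.01, we reject H₀.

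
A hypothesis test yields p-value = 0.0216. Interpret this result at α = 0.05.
Since p = 0.0216 < α = 0.05, reject H₀.
There is sufficient evidence to reject the null hypothesis; the result is statistically significant at the 0.05 level.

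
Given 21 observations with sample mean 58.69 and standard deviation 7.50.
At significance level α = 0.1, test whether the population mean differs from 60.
One-sample t-test:
H₀: μ = 60
H₁: μ ≠ 60
df = n - 1 = 20
t = (x̄ - μ₀) / (s/√n) = (58.69 - 60) / (7.50/√21) = -0.800
p-value = 0.4329

Since p-value > α = 0.1, we fail to reject H₀.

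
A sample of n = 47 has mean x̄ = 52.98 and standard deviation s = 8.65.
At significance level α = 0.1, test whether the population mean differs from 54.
One-sample t-test:
H₀: μ = 54
H₁: μ ≠ 54
df = n - 1 = 46
t = (x̄ - μ₀) / (s/√n) = (52.98 - 54) / (8.65/√47) = -0.808
p-value = 0.4230

Since p-value > α = 0.1, we fail to reject H₀.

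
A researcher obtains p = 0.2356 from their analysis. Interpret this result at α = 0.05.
Since p = 0.2356 > α = 0.05, fail to reject H₀.
There is insufficient evidence to reject the null hypothesis; the result is not statistically significant at the 0.05 level.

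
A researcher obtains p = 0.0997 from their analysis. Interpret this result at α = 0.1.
Since p = 0.0997 < α = 0.1, reject H₀.
There is sufficient evidence to reject the null hypothesis; the result is statistically significant at the 0.1 level.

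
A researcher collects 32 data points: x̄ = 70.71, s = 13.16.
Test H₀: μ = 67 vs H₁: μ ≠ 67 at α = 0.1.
One-sample t-test:
H₀: μ = 67
H₁: μ ≠ 67
df = n - 1 = 31
t = (x̄ - μ₀) / (s/√n) = (70.71 - 67) / (13.16/√32) = 1.595
p-value = 0.1209

Since p-value > α = 0.1, we fail to reject H₀.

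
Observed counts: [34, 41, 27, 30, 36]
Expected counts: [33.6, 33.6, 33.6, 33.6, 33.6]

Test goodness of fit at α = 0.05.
Chi-square goodness of fit test:
H₀: observed counts match expected distribution
H₁: observed counts differ from expected distribution
df = k - 1 = 4
χ² = Σ(O - E)²/E
   = (34 - 33.6)²/33.6 + (41 - 33.6)²/33.6 + (27 - 33.6)²/33.6 + (30 - 33.6)²/33.6 + (36 - 33.6)²/33.6
   = 0.005 + 1.630 + 1.296 + 0.386 + 0.171
   = 3.49
p-value = 0.4797

Since p-value > α = 0.05, we fail to reject H₀.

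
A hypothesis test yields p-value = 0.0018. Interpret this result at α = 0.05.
Since p = 0.0018 < α = 0.05, reject H₀.
There is sufficient evidence to reject the null hypothesis; the result is statistically significant at the 0.05 level.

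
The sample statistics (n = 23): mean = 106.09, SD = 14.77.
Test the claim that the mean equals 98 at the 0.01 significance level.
One-sample t-test:
H₀: μ = 98
H₁: μ ≠ 98
df = n - 1 = 22
t = (x̄ - μ₀) / (s/√n) = (106.09 - 98) / (14.77/√23) = 2.627
p-value = 0.0154

Since p-value > α = 0.01, we fail to reject H₀.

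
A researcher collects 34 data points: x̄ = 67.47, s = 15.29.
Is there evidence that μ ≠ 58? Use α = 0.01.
One-sample t-test:
H₀: μ = 58
H₁: μ ≠ 58
df = n - 1 = 33
t = (x̄ - μ₀) / (s/√n) = (67.47 - 58) / (15.29/√34) = 3.611
p-value = 0.0010

Since p-value < α = 0.01, we reject H₀.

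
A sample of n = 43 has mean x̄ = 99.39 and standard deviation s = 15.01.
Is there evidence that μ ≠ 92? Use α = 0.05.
One-sample t-test:
H₀: μ = 92
H₁: μ ≠ 92
df = n - 1 = 42
t = (x̄ - μ₀) / (s/√n) = (99.39 - 92) / (15.01/√43) = 3.228
p-value = 0.0024

Since p-value < α = 0.05, we reject H₀.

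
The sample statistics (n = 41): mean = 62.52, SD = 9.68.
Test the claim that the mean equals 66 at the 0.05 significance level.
One-sample t-test:
H₀: μ = 66
H₁: μ ≠ 66
df = n - 1 = 40
t = (x̄ - μ₀) / (s/√n) = (62.52 - 66) / (9.68/√41) = -2.302
p-value = 0.0266

Since p-value < α = 0.05, we reject H₀.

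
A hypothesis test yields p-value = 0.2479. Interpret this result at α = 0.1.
Since p = 0.2479 > α = 0.1, fail to reject H₀.
There is insufficient evidence to reject the null hypothesis; the result is not statistically significant at the 0.1 level.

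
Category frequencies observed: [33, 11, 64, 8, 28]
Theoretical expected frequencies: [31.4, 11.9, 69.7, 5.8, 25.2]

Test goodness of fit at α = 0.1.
Chi-square goodness of fit test:
H₀: observed counts match expected distribution
H₁: observed counts differ from expected distribution
df = k - 1 = 4
χ² = Σ(O - E)²/E
   = (33 - 31.4)²/31.4 + (11 - 11.9)²/11.9 + (64 - 69.7)²/69.7 + (8 - 5.8)²/5.8 + (28 - 25.2)²/25.2
   = 0.082 + 0.068 + 0.466 + 0.834 + 0.311
   = 1.76
p-value = 0.7795

Since p-value > α = 0.1, we fail to reject H₀.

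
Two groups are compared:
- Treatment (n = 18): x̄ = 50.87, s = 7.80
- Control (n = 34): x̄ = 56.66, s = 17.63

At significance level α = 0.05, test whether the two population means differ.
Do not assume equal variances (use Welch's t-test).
Welch's two-sample t-test:
H₀: μ₁ = μ₂
H₁: μ₁ ≠ μ₂
s₁²/n₁ = 7.80²/18 = 3.3800,  s₂²/n₂ = 17.63²/34 = 9.1417
SE = √(s₁²/n₁ + s₂²/n₂) = √(3.3800 + 9.1417) = 3.5386
df (Welch-Satterthwaite) = (s₁²/n₁ + s₂²/n₂)² / [(s₁²/n₁)²/(n₁-1) + (s₂²/n₂)²/(n₂-1)] ≈ 48.93
t = (x̄₁ - x̄₂) / SE = (50.87 - 56.66) / 3.5386 = -5.79 / 3.5386 = -1.636
p-value = 0.1082

Since p-value > α = 0.05, we fail to reject H₀.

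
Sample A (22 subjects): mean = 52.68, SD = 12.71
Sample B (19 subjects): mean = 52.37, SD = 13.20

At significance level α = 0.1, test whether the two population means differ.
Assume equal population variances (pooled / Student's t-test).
Student's two-sample t-test (equal variances):
H₀: μ₁ = μ₂
H₁: μ₁ ≠ μ₂
df = n₁ + n₂ - 2 = 39
Pooled variance s_p² = [(n₁-1)s₁² + (n₂-1)s₂²] / (n₁ + n₂ - 2) = [(21)(12.71²) + (18)(13.20²)] / 39 = 167.4037
SE = √(s_p²(1/n₁ + 1/n₂)) = √(167.4037 × (1/22 + 1/19)) = 4.0522
t = (x̄₁ - x̄₂) / SE = (52.68 - 52.37) / 4.0522 = 0.31 / 4.0522 = 0.077
p-value = 0.9394

Since p-value > α = 0.1, we fail to reject H₀.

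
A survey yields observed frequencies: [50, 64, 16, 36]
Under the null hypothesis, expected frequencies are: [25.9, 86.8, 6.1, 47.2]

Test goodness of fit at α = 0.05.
Chi-square goodness of fit test:
H₀: observed counts match expected distribution
H₁: observed counts differ from expected distribution
df = k - 1 = 3
χ² = Σ(O - E)²/E
   = (50 - 25.9)²/25.9 + (64 - 86.8)²/86.8 + (16 - 6.1)²/6.1 + (36 - 47.2)²/47.2
   = 22.425 + 5.989 + 16.067 + 2.658
   = 47.14
p-value < 0.0001

Since p-value < α = 0.05, we reject H₀.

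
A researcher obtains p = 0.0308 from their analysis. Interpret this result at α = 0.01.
Since p = 0.0308 > α = 0.01, fail to reject H₀.
There is insufficient evidence to reject the null hypothesis; the result is not statistically significant at the 0.01 level.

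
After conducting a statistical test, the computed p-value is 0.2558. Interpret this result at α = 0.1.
Since p = 0.2558 > α = 0.1, fail to reject H₀.
There is insufficient evidence to reject the null hypothesis; the result is not statistically significant at the 0.1 level.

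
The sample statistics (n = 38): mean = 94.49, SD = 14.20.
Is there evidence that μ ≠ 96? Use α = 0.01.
One-sample t-test:
H₀: μ = 96
H₁: μ ≠ 96
df = n - 1 = 37
t = (x̄ - μ₀) / (s/√n) = (94.49 - 96) / (14.20/√38) = -0.656
p-value = 0.5162

Since p-value > α = 0.01, we fail to reject H₀.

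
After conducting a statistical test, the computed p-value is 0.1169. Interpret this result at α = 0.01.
Since p = 0.1169 > α = 0.01, fail to reject H₀.
There is insufficient evidence to reject the null hypothesis; the result is not statistically significant at the 0.01 level.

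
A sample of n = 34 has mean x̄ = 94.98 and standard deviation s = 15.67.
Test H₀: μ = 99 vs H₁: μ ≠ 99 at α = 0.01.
One-sample t-test:
H₀: μ = 99
H₁: μ ≠ 99
df = n - 1 = 33
t = (x̄ - μ₀) / (s/√n) = (94.98 - 99) / (15.67/√34) = -1.496
p-value = 0.1442

Since p-value > α = 0.01, we fail to reject H₀.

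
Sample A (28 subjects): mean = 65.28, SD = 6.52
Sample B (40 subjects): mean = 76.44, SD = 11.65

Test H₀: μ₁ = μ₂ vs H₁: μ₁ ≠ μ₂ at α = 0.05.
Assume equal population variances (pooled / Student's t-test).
Student's two-sample t-test (equal variances):
H₀: μ₁ = μ₂
H₁: μ₁ ≠ μ₂
df = n₁ + n₂ - 2 = 66
Pooled variance s_p² = [(n₁-1)s₁² + (n₂-1)s₂²] / (n₁ + n₂ - 2) = [(27)(6.52²) + (39)(11.65²)] / 66 = 97.5903
SE = √(s_p²(1/n₁ + 1/n₂)) = √(97.5903 × (1/28 + 1/40)) = 2.4342
t = (x̄₁ - x̄₂) / SE = (65.28 - 76.44) / 2.4342 = -11.16 / 2.4342 = -4.585
p-value < 0.0001

Since p-value < α = 0.05, we reject H₀.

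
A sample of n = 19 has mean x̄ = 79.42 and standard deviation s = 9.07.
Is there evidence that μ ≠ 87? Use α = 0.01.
One-sample t-test:
H₀: μ = 87
H₁: μ ≠ 87
df = n - 1 = 18
t = (x̄ - μ₀) / (s/√n) = (79.42 - 87) / (9.07/√19) = -3.643
p-value = 0.0019

Since p-value < α = 0.01, we reject H₀.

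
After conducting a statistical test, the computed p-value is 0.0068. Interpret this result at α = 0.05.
Since p = 0.0068 < α = 0.05, reject H₀.
There is sufficient evidence to reject the null hypothesis; the result is statistically significant at the 0.05 level.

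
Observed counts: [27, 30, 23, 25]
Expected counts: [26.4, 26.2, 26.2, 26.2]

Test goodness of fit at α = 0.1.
Chi-square goodness of fit test:
H₀: observed counts match expected distribution
H₁: observed counts differ from expected distribution
df = k - 1 = 3
χ² = Σ(O - E)²/E
   = (27 - 26.4)²/26.4 + (30 - 26.2)²/26.2 + (23 - 26.2)²/26.2 + (25 - 26.2)²/26.2
   = 0.014 + 0.551 + 0.391 + 0.055
   = 1.01
p-value = 0.7987

Since p-value > α = 0.1, we fail to reject H₀.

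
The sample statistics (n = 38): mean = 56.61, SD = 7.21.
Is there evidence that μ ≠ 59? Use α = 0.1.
One-sample t-test:
H₀: μ = 59
H₁: μ ≠ 59
df = n - 1 = 37
t = (x̄ - μ₀) / (s/√n) = (56.61 - 59) / (7.21/√38) = -2.043
p-value = 0.0482

Since p-value < α = 0.1, we reject H₀.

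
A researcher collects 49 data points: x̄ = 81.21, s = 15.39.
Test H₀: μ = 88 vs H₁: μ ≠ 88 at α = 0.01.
One-sample t-test:
H₀: μ = 88
H₁: μ ≠ 88
df = n - 1 = 48
t = (x̄ - μ₀) / (s/√n) = (81.21 - 88) / (15.39/√49) = -3.088
p-value = 0.0033

Since p-value < α = 0.01, we reject H₀.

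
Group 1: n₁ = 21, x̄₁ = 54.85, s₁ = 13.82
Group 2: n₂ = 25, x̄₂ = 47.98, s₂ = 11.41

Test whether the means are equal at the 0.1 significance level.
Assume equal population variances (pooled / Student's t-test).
Student's two-sample t-test (equal variances):
H₀: μ₁ = μ₂
H₁: μ₁ ≠ μ₂
df = n₁ + n₂ - 2 = 44
Pooled variance s_p² = [(n₁-1)s₁² + (n₂-1)s₂²] / (n₁ + n₂ - 2) = [(20)(13.82²) + (24)(11.41²)] / 44 = 157.8264
SE = √(s_p²(1/n₁ + 1/n₂)) = √(157.8264 × (1/21 + 1/25)) = 3.7187
t = (x̄₁ - x̄₂) / SE = (54.85 - 47.98) / 3.7187 = 6.87 / 3.7187 = 1.847
p-value = 0.0714

Since p-value < α = 0.1, we reject H₀.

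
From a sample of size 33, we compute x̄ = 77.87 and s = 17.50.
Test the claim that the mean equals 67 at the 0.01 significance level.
One-sample t-test:
H₀: μ = 67
H₁: μ ≠ 67
df = n - 1 = 32
t = (x̄ - μ₀) / (s/√n) = (77.87 - 67) / (17.50/√33) = 3.568
p-value = 0.0012

Since p-value < α = 0.01, we reject H₀.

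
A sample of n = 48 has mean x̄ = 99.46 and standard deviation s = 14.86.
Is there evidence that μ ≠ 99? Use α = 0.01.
One-sample t-test:
H₀: μ = 99
H₁: μ ≠ 99
df = n - 1 = 47
t = (x̄ - μ₀) / (s/√n) = (99.46 - 99) / (14.86/√48) = 0.214
p-value = 0.8311

Since p-value > α = 0.01, we fail to reject H₀.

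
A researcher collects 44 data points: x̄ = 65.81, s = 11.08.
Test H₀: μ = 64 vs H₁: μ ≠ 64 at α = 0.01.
One-sample t-test:
H₀: μ = 64
H₁: μ ≠ 64
df = n - 1 = 43
t = (x̄ - μ₀) / (s/√n) = (65.81 - 64) / (11.08/√44) = 1.084
p-value = 0.2846

Since p-value > α = 0.01, we fail to reject H₀.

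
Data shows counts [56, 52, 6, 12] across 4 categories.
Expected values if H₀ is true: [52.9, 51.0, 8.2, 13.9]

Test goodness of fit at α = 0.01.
Chi-square goodness of fit test:
H₀: observed counts match expected distribution
H₁: observed counts differ from expected distribution
df = k - 1 = 3
χ² = Σ(O - E)²/E
   = (56 - 52.9)²/52.9 + (52 - 51.0)²/51.0 + (6 - 8.2)²/8.2 + (12 - 13.9)²/13.9
   = 0.182 + 0.020 + 0.590 + 0.260
   = 1.05
p-value = 0.7889

Since p-value > α = 0.01, we fail to reject H₀.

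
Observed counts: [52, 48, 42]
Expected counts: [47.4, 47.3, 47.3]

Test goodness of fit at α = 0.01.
Chi-square goodness of fit test:
H₀: observed counts match expected distribution
H₁: observed counts differ from expected distribution
df = k - 1 = 2
χ² = Σ(O - E)²/E
   = (52 - 47.4)²/47.4 + (48 - 47.3)²/47.3 + (42 - 47.3)²/47.3
   = 0.446 + 0.010 + 0.594
   = 1.05
p-value = 0.5914

Since p-value > α = 0.01, we fail to reject H₀.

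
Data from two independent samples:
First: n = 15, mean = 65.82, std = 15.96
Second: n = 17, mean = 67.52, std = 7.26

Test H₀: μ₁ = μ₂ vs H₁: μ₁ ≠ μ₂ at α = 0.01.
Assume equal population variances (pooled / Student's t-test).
Student's two-sample t-test (equal variances):
H₀: μ₁ = μ₂
H₁: μ₁ ≠ μ₂
df = n₁ + n₂ - 2 = 30
Pooled variance s_p² = [(n₁-1)s₁² + (n₂-1)s₂²] / (n₁ + n₂ - 2) = [(14)(15.96²) + (16)(7.26²)] / 30 = 146.9808
SE = √(s_p²(1/n₁ + 1/n₂)) = √(146.9808 × (1/15 + 1/17)) = 4.2947
t = (x̄₁ - x̄₂) / SE = (65.82 - 67.52) / 4.2947 = -1.70 / 4.2947 = -0.396
p-value = 0.6950

Since p-value > α = 0.01, we fail to reject H₀.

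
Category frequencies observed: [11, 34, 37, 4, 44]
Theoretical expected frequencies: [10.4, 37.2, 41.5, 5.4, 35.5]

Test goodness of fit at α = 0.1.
Chi-square goodness of fit test:
H₀: observed counts match expected distribution
H₁: observed counts differ from expected distribution
df = k - 1 = 4
χ² = Σ(O - E)²/E
   = (11 - 10.4)²/10.4 + (34 - 37.2)²/37.2 + (37 - 41.5)²/41.5 + (4 - 5.4)²/5.4 + (44 - 35.5)²/35.5
   = 0.035 + 0.275 + 0.488 + 0.363 + 2.035
   = 3.20
p-value = 0.5256

Since p-value > α = 0.1, we fail to reject H₀.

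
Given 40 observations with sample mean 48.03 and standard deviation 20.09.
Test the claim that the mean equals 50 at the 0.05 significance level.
One-sample t-test:
H₀: μ = 50
H₁: μ ≠ 50
df = n - 1 = 39
t = (x̄ - μ₀) / (s/√n) = (48.03 - 50) / (20.09/√40) = -0.620
p-value = 0.5387

Since p-value > α = 0.05, we fail to reject H₀.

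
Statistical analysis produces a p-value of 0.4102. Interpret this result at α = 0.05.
Since p = 0.4102 > α = 0.05, fail to reject H₀.
There is insufficient evidence to reject the null hypothesis; the result is not statistically significant at the 0.05 level.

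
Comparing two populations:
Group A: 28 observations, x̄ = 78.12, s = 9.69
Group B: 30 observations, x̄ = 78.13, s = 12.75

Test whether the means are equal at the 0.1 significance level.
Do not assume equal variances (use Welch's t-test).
Welch's two-sample t-test:
H₀: μ₁ = μ₂
H₁: μ₁ ≠ μ₂
s₁²/n₁ = 9.69²/28 = 3.3534,  s₂²/n₂ = 12.75²/30 = 5.4188
SE = √(s₁²/n₁ + s₂²/n₂) = √(3.3534 + 5.4188) = 2.9618
df (Welch-Satterthwaite) = (s₁²/n₁ + s₂²/n₂)² / [(s₁²/n₁)²/(n₁-1) + (s₂²/n₂)²/(n₂-1)] ≈ 53.85
t = (x̄₁ - x̄₂) / SE = (78.12 - 78.13) / 2.9618 = -0.01 / 2.9618 = -0.003
p-value = 0.9973

Since p-value > α = 0.1, we fail to reject H₀.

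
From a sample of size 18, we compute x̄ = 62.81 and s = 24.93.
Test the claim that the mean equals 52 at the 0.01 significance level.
One-sample t-test:
H₀: μ = 52
H₁: μ ≠ 52
df = n - 1 = 17
t = (x̄ - μ₀) / (s/√n) = (62.81 - 52) / (24.93/√18) = 1.840
p-value = 0.0833

Since p-value > α = 0.01, we fail to reject H₀.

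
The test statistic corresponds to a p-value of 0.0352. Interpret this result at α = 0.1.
Since p = 0.0352 < α = 0.1, reject H₀.
There is sufficient evidence to reject the null hypothesis; the result is statistically significant at the 0.1 level.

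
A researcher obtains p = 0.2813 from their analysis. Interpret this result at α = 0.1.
Since p = 0.2813 > α = 0.1, fail to reject H₀.
There is insufficient evidence to reject the null hypothesis; the result is not statistically significant at the 0.1 level.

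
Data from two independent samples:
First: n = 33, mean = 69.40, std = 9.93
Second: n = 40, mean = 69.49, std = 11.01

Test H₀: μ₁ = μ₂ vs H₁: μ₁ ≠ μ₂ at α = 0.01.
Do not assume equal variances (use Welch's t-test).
Welch's two-sample t-test:
H₀: μ₁ = μ₂
H₁: μ₁ ≠ μ₂
s₁²/n₁ = 9.93²/33 = 2.9880,  s₂²/n₂ = 11.01²/40 = 3.0305
SE = √(s₁²/n₁ + s₂²/n₂) = √(2.9880 + 3.0305) = 2.4533
df (Welch-Satterthwaite) = (s₁²/n₁ + s₂²/n₂)² / [(s₁²/n₁)²/(n₁-1) + (s₂²/n₂)²/(n₂-1)] ≈ 70.40
t = (x̄₁ - x̄₂) / SE = (69.40 - 69.49) / 2.4533 = -0.09 / 2.4533 = -0.037
p-value = 0.9708

Since p-value > α = 0.01, we fail to reject H₀.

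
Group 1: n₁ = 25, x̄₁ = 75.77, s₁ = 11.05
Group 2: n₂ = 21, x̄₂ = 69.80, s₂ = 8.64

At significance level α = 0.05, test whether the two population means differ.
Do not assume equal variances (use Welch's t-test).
Welch's two-sample t-test:
H₀: μ₁ = μ₂
H₁: μ₁ ≠ μ₂
s₁²/n₁ = 11.05²/25 = 4.8841,  s₂²/n₂ = 8.64²/21 = 3.5547
SE = √(s₁²/n₁ + s₂²/n₂) = √(4.8841 + 3.5547) = 2.9050
df (Welch-Satterthwaite) = (s₁²/n₁ + s₂²/n₂)² / [(s₁²/n₁)²/(n₁-1) + (s₂²/n₂)²/(n₂-1)] ≈ 43.80
t = (x̄₁ - x̄₂) / SE = (75.77 - 69.80) / 2.9050 = 5.97 / 2.9050 = 2.055
p-value = 0.0459

Since p-value < α = 0.05, we reject H₀.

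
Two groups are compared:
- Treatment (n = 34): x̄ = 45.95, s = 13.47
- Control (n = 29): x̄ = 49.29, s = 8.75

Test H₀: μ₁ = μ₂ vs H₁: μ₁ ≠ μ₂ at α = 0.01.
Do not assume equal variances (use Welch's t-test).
Welch's two-sample t-test:
H₀: μ₁ = μ₂
H₁: μ₁ ≠ μ₂
s₁²/n₁ = 13.47²/34 = 5.3365,  s₂²/n₂ = 8.75²/29 = 2.6401
SE = √(s₁²/n₁ + s₂²/n₂) = √(5.3365 + 2.6401) = 2.8243
df (Welch-Satterthwaite) = (s₁²/n₁ + s₂²/n₂)² / [(s₁²/n₁)²/(n₁-1) + (s₂²/n₂)²/(n₂-1)] ≈ 57.22
t = (x̄₁ - x̄₂) / SE = (45.95 - 49.29) / 2.8243 = -3.34 / 2.8243 = -1.183
p-value = 0.2419

Since p-value > α = 0.01, we fail to reject H₀.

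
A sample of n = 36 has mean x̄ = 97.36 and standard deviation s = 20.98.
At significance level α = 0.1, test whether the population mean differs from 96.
One-sample t-test:
H₀: μ = 96
H₁: μ ≠ 96
df = n - 1 = 35
t = (x̄ - μ₀) / (s/√n) = (97.36 - 96) / (20.98/√36) = 0.389
p-value = 0.6997

Since p-value > α = 0.1, we fail to reject H₀.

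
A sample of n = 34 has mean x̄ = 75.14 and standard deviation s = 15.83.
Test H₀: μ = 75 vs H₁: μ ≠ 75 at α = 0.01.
One-sample t-test:
H₀: μ = 75
H₁: μ ≠ 75
df = n - 1 = 33
t = (x̄ - μ₀) / (s/√n) = (75.14 - 75) / (15.83/√34) = 0.052
p-value = 0.9592

Since p-value > α = 0.01, we fail to reject H₀.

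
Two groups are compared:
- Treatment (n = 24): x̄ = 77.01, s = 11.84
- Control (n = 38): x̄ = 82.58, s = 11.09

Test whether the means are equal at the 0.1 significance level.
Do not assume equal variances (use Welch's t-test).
Welch's two-sample t-test:
H₀: μ₁ = μ₂
H₁: μ₁ ≠ μ₂
s₁²/n₁ = 11.84²/24 = 5.8411,  s₂²/n₂ = 11.09²/38 = 3.2365
SE = √(s₁²/n₁ + s₂²/n₂) = √(5.8411 + 3.2365) = 3.0129
df (Welch-Satterthwaite) = (s₁²/n₁ + s₂²/n₂)² / [(s₁²/n₁)²/(n₁-1) + (s₂²/n₂)²/(n₂-1)] ≈ 46.65
t = (x̄₁ - x̄₂) / SE = (77.01 - 82.58) / 3.0129 = -5.57 / 3.0129 = -1.849
p-value = 0.0708

Since p-value < α = 0.1, we reject H₀.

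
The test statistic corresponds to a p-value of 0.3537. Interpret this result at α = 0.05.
Since p = 0.3537 > α = 0.05, fail to reject H₀.
There is insufficient evidence to reject the null hypothesis; the result is not statistically significant at the 0.05 level.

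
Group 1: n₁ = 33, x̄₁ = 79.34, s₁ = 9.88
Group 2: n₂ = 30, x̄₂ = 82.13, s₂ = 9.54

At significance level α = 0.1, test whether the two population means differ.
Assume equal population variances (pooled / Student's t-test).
Student's two-sample t-test (equal variances):
H₀: μ₁ = μ₂
H₁: μ₁ ≠ μ₂
df = n₁ + n₂ - 2 = 61
Pooled variance s_p² = [(n₁-1)s₁² + (n₂-1)s₂²] / (n₁ + n₂ - 2) = [(32)(9.88²) + (29)(9.54²)] / 61 = 94.4754
SE = √(s_p²(1/n₁ + 1/n₂)) = √(94.4754 × (1/33 + 1/30)) = 2.4520
t = (x̄₁ - x̄₂) / SE = (79.34 - 82.13) / 2.4520 = -2.79 / 2.4520 = -1.138
p-value = 0.2596

Since p-value > α = 0.1, we fail to reject H₀.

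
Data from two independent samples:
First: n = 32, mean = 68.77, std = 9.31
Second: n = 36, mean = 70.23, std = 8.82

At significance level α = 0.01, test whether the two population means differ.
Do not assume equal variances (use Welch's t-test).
Welch's two-sample t-test:
H₀: μ₁ = μ₂
H₁: μ₁ ≠ μ₂
s₁²/n₁ = 9.31²/32 = 2.7086,  s₂²/n₂ = 8.82²/36 = 2.1609
SE = √(s₁²/n₁ + s₂²/n₂) = √(2.7086 + 2.1609) = 2.2067
df (Welch-Satterthwaite) = (s₁²/n₁ + s₂²/n₂)² / [(s₁²/n₁)²/(n₁-1) + (s₂²/n₂)²/(n₂-1)] ≈ 64.07
t = (x̄₁ - x̄₂) / SE = (68.77 - 70.23) / 2.2067 = -1.46 / 2.2067 = -0.662
p-value = 0.5106

Since p-value > α = 0.01, we fail to reject H₀.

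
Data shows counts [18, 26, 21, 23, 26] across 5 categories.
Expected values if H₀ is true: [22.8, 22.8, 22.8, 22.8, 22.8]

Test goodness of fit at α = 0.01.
Chi-square goodness of fit test:
H₀: observed counts match expected distribution
H₁: observed counts differ from expected distribution
df = k - 1 = 4
χ² = Σ(O - E)²/E
   = (18 - 22.8)²/22.8 + (26 - 22.8)²/22.8 + (21 - 22.8)²/22.8 + (23 - 22.8)²/22.8 + (26 - 22.8)²/22.8
   = 1.011 + 0.449 + 0.142 + 0.002 + 0.449
   = 2.05
p-value = 0.7261

Since p-value > α = 0.01, we fail to reject H₀.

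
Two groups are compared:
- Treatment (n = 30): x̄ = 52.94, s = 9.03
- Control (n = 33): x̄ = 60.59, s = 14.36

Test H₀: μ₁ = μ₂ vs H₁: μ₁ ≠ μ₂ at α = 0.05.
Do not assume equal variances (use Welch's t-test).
Welch's two-sample t-test:
H₀: μ₁ = μ₂
H₁: μ₁ ≠ μ₂
s₁²/n₁ = 9.03²/30 = 2.7180,  s₂²/n₂ = 14.36²/33 = 6.2488
SE = √(s₁²/n₁ + s₂²/n₂) = √(2.7180 + 6.2488) = 2.9945
df (Welch-Satterthwaite) = (s₁²/n₁ + s₂²/n₂)² / [(s₁²/n₁)²/(n₁-1) + (s₂²/n₂)²/(n₂-1)] ≈ 54.51
t = (x̄₁ - x̄₂) / SE = (52.94 - 60.59) / 2.9945 = -7.65 / 2.9945 = -2.555
p-value = 0.0135

Since p-value < α = 0.05, we reject H₀.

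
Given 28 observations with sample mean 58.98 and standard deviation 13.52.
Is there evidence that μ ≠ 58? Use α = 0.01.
One-sample t-test:
H₀: μ = 58
H₁: μ ≠ 58
df = n - 1 = 27
t = (x̄ - μ₀) / (s/√n) = (58.98 - 58) / (13.52/√28) = 0.384
p-value = 0.7043

Since p-value > α = 0.01, we fail to reject H₀.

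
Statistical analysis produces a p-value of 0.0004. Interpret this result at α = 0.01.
Since p = 0.0004 < α = 0.01, reject H₀.
There is sufficient evidence to reject the null hypothesis; the result is statistically significant at the 0.01 level.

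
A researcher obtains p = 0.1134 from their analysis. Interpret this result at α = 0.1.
Since p = 0.1134 > α = 0.1, fail to reject H₀.
There is insufficient evidence to reject the null hypothesis; the result is not statistically significant at the 0.1 level.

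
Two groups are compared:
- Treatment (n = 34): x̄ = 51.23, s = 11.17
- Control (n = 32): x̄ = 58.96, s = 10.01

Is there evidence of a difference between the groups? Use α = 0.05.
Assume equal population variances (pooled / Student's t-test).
Student's two-sample t-test (equal variances):
H₀: μ₁ = μ₂
H₁: μ₁ ≠ μ₂
df = n₁ + n₂ - 2 = 64
Pooled variance s_p² = [(n₁-1)s₁² + (n₂-1)s₂²] / (n₁ + n₂ - 2) = [(33)(11.17²) + (31)(10.01²)] / 64 = 112.8684
SE = √(s_p²(1/n₁ + 1/n₂)) = √(112.8684 × (1/34 + 1/32)) = 2.6166
t = (x̄₁ - x̄₂) / SE = (51.23 - 58.96) / 2.6166 = -7.73 / 2.6166 = -2.954
p-value = 0.0044

Since p-value < α = 0.05, we reject H₀.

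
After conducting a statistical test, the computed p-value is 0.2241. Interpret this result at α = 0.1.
Since p = 0.2241 > α = 0.1, fail to reject H₀.
There is insufficient evidence to reject the null hypothesis; the result is not statistically significant at the 0.1 level.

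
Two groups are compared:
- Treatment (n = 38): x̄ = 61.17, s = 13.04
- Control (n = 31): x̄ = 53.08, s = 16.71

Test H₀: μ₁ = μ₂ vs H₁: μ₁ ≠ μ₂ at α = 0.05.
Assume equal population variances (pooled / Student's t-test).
Student's two-sample t-test (equal variances):
H₀: μ₁ = μ₂
H₁: μ₁ ≠ μ₂
df = n₁ + n₂ - 2 = 67
Pooled variance s_p² = [(n₁-1)s₁² + (n₂-1)s₂²] / (n₁ + n₂ - 2) = [(37)(13.04²) + (30)(16.71²)] / 67 = 218.9293
SE = √(s_p²(1/n₁ + 1/n₂)) = √(218.9293 × (1/38 + 1/31)) = 3.5810
t = (x̄₁ - x̄₂) / SE = (61.17 - 53.08) / 3.5810 = 8.09 / 3.5810 = 2.259
p-value = 0.0271

Since p-value < α = 0.05, we reject H₀.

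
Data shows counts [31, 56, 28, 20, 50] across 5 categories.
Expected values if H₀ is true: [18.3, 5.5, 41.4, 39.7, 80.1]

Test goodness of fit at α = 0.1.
Chi-square goodness of fit test:
H₀: observed counts match expected distribution
H₁: observed counts differ from expected distribution
df = k - 1 = 4
χ² = Σ(O - E)²/E
   = (31 - 18.3)²/18.3 + (56 - 5.5)²/5.5 + (28 - 41.4)²/41.4 + (20 - 39.7)²/39.7 + (50 - 80.1)²/80.1
   = 8.814 + 463.682 + 4.337 + 9.776 + 11.311
   = 497.92
p-value < 0.0001

Since p-value < α = 0.1, we reject H₀.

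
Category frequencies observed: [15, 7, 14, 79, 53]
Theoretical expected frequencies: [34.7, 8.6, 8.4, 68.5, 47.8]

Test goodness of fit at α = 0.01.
Chi-square goodness of fit test:
H₀: observed counts match expected distribution
H₁: observed counts differ from expected distribution
df = k - 1 = 4
χ² = Σ(O - E)²/E
   = (15 - 34.7)²/34.7 + (7 - 8.6)²/8.6 + (14 - 8.4)²/8.4 + (79 - 68.5)²/68.5 + (53 - 47.8)²/47.8
   = 11.184 + 0.298 + 3.733 + 1.609 + 0.566
   = 17.39
p-value = 0.0016

Since p-value < α = 0.01, we reject H₀.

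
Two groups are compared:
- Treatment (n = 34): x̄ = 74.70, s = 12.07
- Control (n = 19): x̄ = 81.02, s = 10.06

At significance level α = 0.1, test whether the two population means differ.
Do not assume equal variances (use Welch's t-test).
Welch's two-sample t-test:
H₀: μ₁ = μ₂
H₁: μ₁ ≠ μ₂
s₁²/n₁ = 12.07²/34 = 4.2848,  s₂²/n₂ = 10.06²/19 = 5.3265
SE = √(s₁²/n₁ + s₂²/n₂) = √(4.2848 + 5.3265) = 3.1002
df (Welch-Satterthwaite) = (s₁²/n₁ + s₂²/n₂)² / [(s₁²/n₁)²/(n₁-1) + (s₂²/n₂)²/(n₂-1)] ≈ 43.32
t = (x̄₁ - x̄₂) / SE = (74.70 - 81.02) / 3.1002 = -6.32 / 3.1002 = -2.039
p-value = 0.0476

Since p-value < α = 0.1, we reject H₀.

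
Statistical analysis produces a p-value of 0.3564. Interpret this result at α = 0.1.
Since p = 0.3564 > α = 0.1, fail to reject H₀.
There is insufficient evidence to reject the null hypothesis; the result is not statistically significant at the 0.1 level.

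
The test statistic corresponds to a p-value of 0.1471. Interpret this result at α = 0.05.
Since p = 0.1471 > α = 0.05, fail to reject H₀.
There is insufficient evidence to reject the null hypothesis; the result is not statistically significant at the 0.05 level.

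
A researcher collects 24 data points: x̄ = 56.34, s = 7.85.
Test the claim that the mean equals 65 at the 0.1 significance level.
One-sample t-test:
H₀: μ = 65
H₁: μ ≠ 65
df = n - 1 = 23
t = (x̄ - μ₀) / (s/√n) = (56.34 - 65) / (7.85/√24) = -5.404
p-value < 0.0001

Since p-value < α = 0.1, we reject H₀.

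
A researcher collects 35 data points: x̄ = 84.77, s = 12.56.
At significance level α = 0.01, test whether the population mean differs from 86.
One-sample t-test:
H₀: μ = 86
H₁: μ ≠ 86
df = n - 1 = 34
t = (x̄ - μ₀) / (s/√n) = (84.77 - 86) / (12.56/√35) = -0.579
p-value = 0.5662

Since p-value > α = 0.01, we fail to reject H₀.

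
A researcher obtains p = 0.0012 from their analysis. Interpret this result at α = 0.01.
Since p = 0.0012 < α = 0.01, reject H₀.
There is sufficient evidence to reject the null hypothesis; the result is statistically significant at the 0.01 level.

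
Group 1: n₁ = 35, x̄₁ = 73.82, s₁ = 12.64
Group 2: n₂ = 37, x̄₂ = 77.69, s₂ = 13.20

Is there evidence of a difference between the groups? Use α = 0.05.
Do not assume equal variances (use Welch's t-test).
Welch's two-sample t-test:
H₀: μ₁ = μ₂
H₁: μ₁ ≠ μ₂
s₁²/n₁ = 12.64²/35 = 4.5648,  s₂²/n₂ = 13.20²/37 = 4.7092
SE = √(s₁²/n₁ + s₂²/n₂) = √(4.5648 + 4.7092) = 3.0453
df (Welch-Satterthwaite) = (s₁²/n₁ + s₂²/n₂)² / [(s₁²/n₁)²/(n₁-1) + (s₂²/n₂)²/(n₂-1)] ≈ 69.99
t = (x̄₁ - x̄₂) / SE = (73.82 - 77.69) / 3.0453 = -3.87 / 3.0453 = -1.271
p-value = 0.2080

Since p-value > α = 0.05, we fail to reject H₀.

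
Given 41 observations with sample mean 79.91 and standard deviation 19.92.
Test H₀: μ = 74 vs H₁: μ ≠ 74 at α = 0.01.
One-sample t-test:
H₀: μ = 74
H₁: μ ≠ 74
df = n - 1 = 40
t = (x̄ - μ₀) / (s/√n) = (79.91 - 74) / (19.92/√41) = 1.900
p-value = 0.0647

Since p-value > α = 0.01, we fail to reject H₀.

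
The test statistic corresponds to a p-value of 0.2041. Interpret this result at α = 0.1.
Since p = 0.2041 > α = 0.1, fail to reject H₀.
There is insufficient evidence to reject the null hypothesis; the result is not statistically significant at the 0.1 level.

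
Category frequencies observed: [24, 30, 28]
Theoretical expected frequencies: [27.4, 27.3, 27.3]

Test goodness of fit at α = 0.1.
Chi-square goodness of fit test:
H₀: observed counts match expected distribution
H₁: observed counts differ from expected distribution
df = k - 1 = 2
χ² = Σ(O - E)²/E
   = (24 - 27.4)²/27.4 + (30 - 27.3)²/27.3 + (28 - 27.3)²/27.3
   = 0.422 + 0.267 + 0.018
   = 0.71
p-value = 0.7023

Since p-value > α = 0.1, we fail to reject H₀.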